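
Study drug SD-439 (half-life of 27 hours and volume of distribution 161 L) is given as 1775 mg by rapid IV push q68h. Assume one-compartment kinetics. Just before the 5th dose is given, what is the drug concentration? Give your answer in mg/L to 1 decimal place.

2.3 mg/L

f = (1/2)^(τ/t½) = (1/2)^(68/27) ≈ 0.1745.
C₀ = D/Vd = 1775/161 ≈ 11.025 mg/L.
Before the 5th dose, 4 doses have been given. Superposition: Cmin = C₀·(f + f² + … + f^4).
≈ 11.025 × (0.1745 + 0.0305 + 0.0053 + 0.0009) ≈ 11.025 × 0.2112 ≈ 2.328 mg/L.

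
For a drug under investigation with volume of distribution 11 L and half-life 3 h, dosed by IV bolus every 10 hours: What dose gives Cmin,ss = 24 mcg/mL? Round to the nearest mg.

2397 mg

τ/t½ = 10/3 ≈ 3.3333, so f = (1/2)^(10/3) ≈ 0.099213.
Cmin,ss = (D/Vd)·f/(1−f), so D = Cmin,ss·Vd·(1−f)/f.
D = 24 × 11 × (1−f)/f ≈ 24 × 11 × 9.07932 ≈ 2396.94 mg.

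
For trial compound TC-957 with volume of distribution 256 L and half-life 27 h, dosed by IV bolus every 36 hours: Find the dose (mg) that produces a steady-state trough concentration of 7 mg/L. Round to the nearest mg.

τ/t½ = 36/27 ≈ 1.3333, so f = (1/2)^(36/27) ≈ 0.396850.
Cmin,ss = (D/Vd)·f/(1−f), so D = Cmin,ss·Vd·(1−f)/f.
D = 7 × 256 × (1−f)/f ≈ 7 × 256 × 1.51984 ≈ 2723.55 mg.

2724 mg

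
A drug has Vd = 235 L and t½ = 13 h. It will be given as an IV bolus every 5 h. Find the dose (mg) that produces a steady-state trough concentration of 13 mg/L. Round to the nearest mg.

933 mg

τ/t½ = 5/13 ≈ 0.38462, so f = (1/2)^(5/13) ≈ 0.765983.
Cmin,ss = (D/Vd)·f/(1−f), so D = Cmin,ss·Vd·(1−f)/f.
D = 13 × 235 × (1−f)/f ≈ 13 × 235 × 0.30551 ≈ 933.33 mg.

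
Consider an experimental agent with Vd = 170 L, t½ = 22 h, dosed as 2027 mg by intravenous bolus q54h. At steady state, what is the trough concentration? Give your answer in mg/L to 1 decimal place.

2.7 mg/L

Over one 54-h interval, 54/22 ≈ 2.4545 half-lives elapse, leaving f ≈ 0.1824 of each dose.
Accumulation ratio R = 1/(1 − f) ≈ 1/0.8176 ≈ 1.2231.
Single-dose peak C₀ = D/Vd = 2027/170 ≈ 11.924 mg/L.
Steady-state peak Cmax,ss = C₀·R ≈ 11.924 × 1.2231 ≈ 14.584 mg/L.
Steady-state trough Cmin,ss = Cmax,ss·f ≈ 14.584 × 0.1824 ≈ 2.660 mg/L.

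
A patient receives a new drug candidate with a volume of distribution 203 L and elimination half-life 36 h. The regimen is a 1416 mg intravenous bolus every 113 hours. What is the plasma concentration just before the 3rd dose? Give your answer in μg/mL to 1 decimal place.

f = (1/2)^(τ/t½) = (1/2)^(113/36) ≈ 0.1135.
C₀ = D/Vd = 1416/203 ≈ 6.975 μg/mL.
Before the 3rd dose, 2 doses have been given. Superposition: Cmin = C₀·(f + f²).
≈ 6.975 × (0.1135 + 0.0129) ≈ 6.975 × 0.1264 ≈ 0.882 μg/mL.

0.9 μg/mL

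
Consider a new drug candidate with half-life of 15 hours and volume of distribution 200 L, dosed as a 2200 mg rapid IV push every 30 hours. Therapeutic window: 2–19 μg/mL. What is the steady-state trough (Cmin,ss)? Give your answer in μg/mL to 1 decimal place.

The dosing interval is 2 half-lives, so f = 2^(−2) = 0.25.
At steady state, R = 1/(1 − 0.25) = 4/3.
Single-dose peak C₀ = D/Vd = 2200/200 = 11 μg/mL.
Steady-state peak Cmax,ss = C₀·R = 11 × 4/3 ≈ 14.667 μg/mL.
Steady-state trough Cmin,ss = Cmax,ss·f ≈ 14.667 × 0.25 ≈ 3.667 μg/mL.
Trough 3.7 μg/mL vs MEC 2 μg/mL: adequate.

3.7 μg/mL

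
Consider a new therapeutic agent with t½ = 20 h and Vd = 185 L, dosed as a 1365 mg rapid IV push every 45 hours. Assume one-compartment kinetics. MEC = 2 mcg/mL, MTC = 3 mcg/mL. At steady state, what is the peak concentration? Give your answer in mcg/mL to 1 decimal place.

Over one 45-h interval, 45/20 ≈ 2.25 half-lives elapse, leaving f ≈ 0.2102 of each dose.
At steady state, accumulation factor R = 1/(1 − e^(−kτ)) ≈ 1.2661.
Each bolus raises the concentration by D/Vd = 1365/185 ≈ 7.378 mcg/mL.
Steady-state peak Cmax,ss = C₀·R ≈ 7.378 × 1.2661 ≈ 9.341 mcg/mL.
Peak 9.3 mcg/mL vs MTC 3 mcg/mL: exceeds toxic threshold.

9.3 mcg/mL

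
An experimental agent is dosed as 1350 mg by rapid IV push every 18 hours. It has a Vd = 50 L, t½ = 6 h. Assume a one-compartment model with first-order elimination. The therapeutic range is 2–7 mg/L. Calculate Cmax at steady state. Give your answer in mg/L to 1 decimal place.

τ = 18 h = 3 half-lives, so f = (1/2)^3 = 0.125.
Accumulation ratio R = 1/(1 − f) = 1/0.875 = 8/7.
Single-dose peak C₀ = D/Vd = 1350/50 = 27 mg/L.
Steady-state peak Cmax,ss = C₀·R = 27 × 8/7 ≈ 30.857 mg/L.
Peak 30.9 mg/L vs MTC 7 mg/L: exceeds toxic threshold.

30.9 mg/L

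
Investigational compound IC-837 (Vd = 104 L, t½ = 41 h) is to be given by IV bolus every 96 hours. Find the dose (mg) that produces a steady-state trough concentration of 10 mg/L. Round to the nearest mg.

τ/t½ = 96/41 ≈ 2.3415, so f = (1/2)^(96/41) ≈ 0.197310.
Cmin,ss = (D/Vd)·f/(1−f), so D = Cmin,ss·Vd·(1−f)/f.
D = 10 × 104 × (1−f)/f ≈ 10 × 104 × 4.06817 ≈ 4230.90 mg.

4231 mg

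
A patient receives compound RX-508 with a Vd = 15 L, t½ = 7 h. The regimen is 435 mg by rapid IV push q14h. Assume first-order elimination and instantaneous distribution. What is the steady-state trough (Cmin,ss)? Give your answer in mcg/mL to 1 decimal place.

The dosing interval is 2 half-lives, so f = 2^(−2) = 0.25.
At steady state, R = 1/(1 − 0.25) = 4/3.
Single-dose peak C₀ = D/Vd = 435/15 = 29 mcg/mL.
Steady-state peak Cmax,ss = C₀·R = 29 × 4/3 ≈ 38.667 mcg/mL.
Steady-state trough Cmin,ss = Cmax,ss·f ≈ 38.667 × 0.25 ≈ 9.667 mcg/mL.

9.7 mcg/mL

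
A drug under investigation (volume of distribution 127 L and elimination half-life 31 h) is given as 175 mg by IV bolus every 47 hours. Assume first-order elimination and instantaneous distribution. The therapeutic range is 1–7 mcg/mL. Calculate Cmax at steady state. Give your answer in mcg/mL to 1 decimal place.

τ/t½ = 47/31 ≈ 1.5161, so fraction remaining f = (1/2)^(47/31) ≈ 0.3496.
Accumulation ratio R = 1/(1 − f) ≈ 1/0.6504 ≈ 1.5375.
Each bolus raises the concentration by D/Vd = 175/127 ≈ 1.378 mcg/mL.
Steady-state peak Cmax,ss = C₀·R ≈ 1.378 × 1.5375 ≈ 2.119 mcg/mL.
Peak 2.1 mcg/mL vs MTC 7 mcg/mL: below toxic threshold.

2.1 mcg/mL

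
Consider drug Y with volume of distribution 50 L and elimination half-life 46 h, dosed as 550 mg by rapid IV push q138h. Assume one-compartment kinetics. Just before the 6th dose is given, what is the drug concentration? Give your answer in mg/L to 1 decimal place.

1.6 mg/L

f = (1/2)^(τ/t½) = (1/2)^(138/46) ≈ 0.1250.
C₀ = D/Vd = 550/50 ≈ 11.000 mg/L.
Before the 6th dose, 5 doses have been given. Superposition: Cmin = C₀·(f + f² + … + f^5).
≈ 11.000 × (0.1250 + 0.0156 + 0.0020 + 0.0002 + 0.0000) ≈ 11.000 × 0.1428 ≈ 1.571 mg/L.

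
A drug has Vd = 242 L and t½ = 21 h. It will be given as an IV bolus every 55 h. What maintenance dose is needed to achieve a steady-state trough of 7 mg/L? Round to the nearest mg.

τ/t½ = 55/21 ≈ 2.619, so f = (1/2)^(55/21) ≈ 0.162775.
Cmin,ss = (D/Vd)·f/(1−f), so D = Cmin,ss·Vd·(1−f)/f.
D = 7 × 242 × (1−f)/f ≈ 7 × 242 × 5.14345 ≈ 8713.00 mg.

8713 mg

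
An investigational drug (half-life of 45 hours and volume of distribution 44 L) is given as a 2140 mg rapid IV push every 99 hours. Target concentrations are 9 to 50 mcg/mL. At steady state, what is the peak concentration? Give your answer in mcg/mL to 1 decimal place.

τ/t½ = 99/45 ≈ 2.2, so fraction remaining f = (1/2)^(99/45) ≈ 0.2176.
At steady state, accumulation factor R = 1/(1 − e^(−kτ)) ≈ 1.2781.
Each bolus raises the concentration by D/Vd = 2140/44 ≈ 48.636 mcg/mL.
Cmax,ss = C₀/(1 − f) ≈ 48.636/0.7824 ≈ 62.163 mcg/mL.
Peak 62.2 mcg/mL vs MTC 50 mcg/mL: exceeds toxic threshold.

62.2 mcg/mL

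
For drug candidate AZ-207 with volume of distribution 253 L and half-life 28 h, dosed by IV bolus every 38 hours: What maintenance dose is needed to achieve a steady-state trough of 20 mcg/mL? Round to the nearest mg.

τ/t½ = 38/28 ≈ 1.3571, so f = (1/2)^(38/28) ≈ 0.390355.
Cmin,ss = (D/Vd)·f/(1−f), so D = Cmin,ss·Vd·(1−f)/f.
D = 20 × 253 × (1−f)/f ≈ 20 × 253 × 1.56177 ≈ 7902.56 mg.

7903 mg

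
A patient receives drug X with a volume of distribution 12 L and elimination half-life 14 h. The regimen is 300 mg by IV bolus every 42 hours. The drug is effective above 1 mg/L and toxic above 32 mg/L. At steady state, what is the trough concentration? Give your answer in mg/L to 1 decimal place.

The dosing interval is 3 half-lives, so f = 2^(−3) = 0.125.
At steady state, R = 1/(1 − 0.125) = 8/7.
Single-dose peak C₀ = D/Vd = 300/12 = 25 mg/L.
Steady-state peak Cmax,ss = C₀·R = 25 × 8/7 ≈ 28.571 mg/L.
Steady-state trough Cmin,ss = Cmax,ss·f ≈ 28.571 × 0.125 ≈ 3.571 mg/L.
Trough 3.6 mg/L vs MEC 1 mg/L: adequate.

3.6 mg/L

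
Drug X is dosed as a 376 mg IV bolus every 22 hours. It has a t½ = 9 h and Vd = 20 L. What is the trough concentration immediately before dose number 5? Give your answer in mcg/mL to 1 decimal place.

4.2 mcg/mL

f = (1/2)^(τ/t½) = (1/2)^(22/9) ≈ 0.1837.
C₀ = D/Vd = 376/20 ≈ 18.800 mcg/mL.
Before the 5th dose, 4 doses have been given. Superposition: Cmin = C₀·(f + f² + … + f^4).
≈ 18.800 × (0.1837 + 0.0337 + 0.0062 + 0.0011) ≈ 18.800 × 0.2247 ≈ 4.224 mcg/mL.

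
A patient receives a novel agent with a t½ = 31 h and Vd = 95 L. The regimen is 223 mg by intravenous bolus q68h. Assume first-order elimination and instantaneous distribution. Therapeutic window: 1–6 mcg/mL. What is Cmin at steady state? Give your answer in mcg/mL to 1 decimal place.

Over one 68-h interval, 68/31 ≈ 2.1935 half-lives elapse, leaving f ≈ 0.2186 of each dose.
Accumulation ratio R = 1/(1 − f) ≈ 1/0.7814 ≈ 1.2798.
Single-dose peak C₀ = D/Vd = 223/95 ≈ 2.347 mcg/mL.
Steady-state peak Cmax,ss = C₀·R ≈ 2.347 × 1.2798 ≈ 3.004 mcg/mL.
One interval later, Cmin,ss = Cmax,ss·e^(−kτ) ≈ 3.004 × 0.2186 ≈ 0.657 mcg/mL.
Trough 0.7 mcg/mL vs MEC 1 mcg/mL: subtherapeutic.

0.7 mcg/mL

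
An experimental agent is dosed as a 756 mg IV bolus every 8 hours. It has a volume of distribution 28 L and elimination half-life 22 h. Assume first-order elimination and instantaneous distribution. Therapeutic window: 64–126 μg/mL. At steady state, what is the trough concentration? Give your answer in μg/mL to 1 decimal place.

k = ln2/t½ = ln2/22 ≈ 0.031507 h⁻¹; fraction remaining f = e^(−kτ) = e^(−0.031507×8) ≈ 0.7772.
Accumulation ratio R = 1/(1 − f) ≈ 1/0.2228 ≈ 4.4883.
Each bolus raises the concentration by D/Vd = 756/28 ≈ 27.000 μg/mL.
Steady-state peak Cmax,ss = C₀·R ≈ 27.000 × 4.4883 ≈ 121.184 μg/mL.
Steady-state trough Cmin,ss = Cmax,ss·f ≈ 121.184 × 0.7772 ≈ 94.184 μg/mL.
Trough 94.2 μg/mL vs MEC 64 μg/mL: adequate.

94.2 μg/mL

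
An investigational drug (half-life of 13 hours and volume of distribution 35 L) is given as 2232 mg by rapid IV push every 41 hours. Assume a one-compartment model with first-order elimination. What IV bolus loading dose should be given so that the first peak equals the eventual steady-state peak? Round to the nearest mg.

2515 mg

f = (1/2)^(41/13) ≈ 0.112356; accumulation ratio R = 1/(1−f) ≈ 1.12658.
Loading dose to hit Cmax,ss on first dose: D_load = D_maint·R ≈ 2232 × 1.12658 ≈ 2514.53 mg.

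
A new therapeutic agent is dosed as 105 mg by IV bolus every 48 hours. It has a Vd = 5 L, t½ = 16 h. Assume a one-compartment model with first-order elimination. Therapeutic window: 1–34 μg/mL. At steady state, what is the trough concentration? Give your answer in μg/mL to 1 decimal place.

3.0 μg/mL

The dosing interval is 3 half-lives, so f = 2^(−3) = 0.125.
Accumulation ratio R = 1/(1 − f) = 1/0.875 = 8/7.
Single-dose peak C₀ = D/Vd = 105/5 = 21 μg/mL.
Steady-state peak Cmax,ss = C₀·R = 21 × 8/7 ≈ 24.000 μg/mL.
Steady-state trough Cmin,ss = Cmax,ss·f ≈ 24.000 × 0.125 ≈ 3.000 μg/mL.
Trough 3.0 μg/mL vs MEC 1 μg/mL: adequate.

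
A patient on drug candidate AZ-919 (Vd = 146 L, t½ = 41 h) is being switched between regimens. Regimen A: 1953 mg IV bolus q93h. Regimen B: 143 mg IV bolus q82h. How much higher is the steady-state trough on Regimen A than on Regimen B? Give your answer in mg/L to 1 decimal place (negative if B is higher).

3.2 mg/L

Regimen A: f = (1/2)^(93/41) ≈ 0.2076; Cmin,ss = (1953/146)·f/(1−f) ≈ 3.505 mg/L.
Regimen B: f = (1/2)^(82/41) ≈ 0.2500; Cmin,ss = (143/146)·f/(1−f) ≈ 0.326 mg/L.
Difference ≈ 3.505 − 0.326 ≈ 3.179 mg/L.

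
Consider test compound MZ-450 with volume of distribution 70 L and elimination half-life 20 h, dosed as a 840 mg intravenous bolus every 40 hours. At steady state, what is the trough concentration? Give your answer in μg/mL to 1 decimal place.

The dosing interval is 2 half-lives, so f = 2^(−2) = 0.25.
At steady state, R = 1/(1 − 0.25) = 4/3.
Single-dose peak C₀ = D/Vd = 840/70 = 12 μg/mL.
Steady-state peak Cmax,ss = C₀·R = 12 × 4/3 ≈ 16.000 μg/mL.
Steady-state trough Cmin,ss = Cmax,ss·f ≈ 16.000 × 0.25 ≈ 4.000 μg/mL.

4.0 μg/mL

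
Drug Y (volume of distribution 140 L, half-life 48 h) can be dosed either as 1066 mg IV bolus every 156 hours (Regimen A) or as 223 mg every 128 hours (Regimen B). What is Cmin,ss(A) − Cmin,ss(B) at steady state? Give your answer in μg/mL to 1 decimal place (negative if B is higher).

0.6 μg/mL

Regimen A: f = (1/2)^(156/48) ≈ 0.1051; Cmin,ss = (1066/140)·f/(1−f) ≈ 0.894 μg/mL.
Regimen B: f = (1/2)^(128/48) ≈ 0.1575; Cmin,ss = (223/140)·f/(1−f) ≈ 0.298 μg/mL.
Difference ≈ 0.894 − 0.298 ≈ 0.596 μg/mL.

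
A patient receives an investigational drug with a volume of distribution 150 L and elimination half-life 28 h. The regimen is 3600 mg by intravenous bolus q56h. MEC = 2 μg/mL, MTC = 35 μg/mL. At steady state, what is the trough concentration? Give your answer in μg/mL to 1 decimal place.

8.0 μg/mL

τ = 56 h = 2 half-lives, so f = (1/2)^2 = 0.25.
Accumulation ratio R = 1/(1 − f) = 1/0.75 = 4/3.
Single-dose peak C₀ = D/Vd = 3600/150 = 24 μg/mL.
Steady-state peak Cmax,ss = C₀·R = 24 × 4/3 ≈ 32.000 μg/mL.
Steady-state trough Cmin,ss = Cmax,ss·f ≈ 32.000 × 0.25 ≈ 8.000 μg/mL.
Trough 8.0 μg/mL vs MEC 2 μg/mL: adequate.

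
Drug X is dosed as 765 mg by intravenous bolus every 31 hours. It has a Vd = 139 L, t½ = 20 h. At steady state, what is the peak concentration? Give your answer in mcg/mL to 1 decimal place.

k = ln2/t½ = ln2/20 ≈ 0.034657 h⁻¹; fraction remaining f = e^(−kτ) = e^(−0.034657×31) ≈ 0.3415.
Accumulation ratio R = 1/(1 − f) ≈ 1/0.6585 ≈ 1.5186.
Each bolus raises the concentration by D/Vd = 765/139 ≈ 5.504 mcg/mL.
Steady-state peak Cmax,ss = C₀·R ≈ 5.504 × 1.5186 ≈ 8.358 mcg/mL.

8.4 mcg/mL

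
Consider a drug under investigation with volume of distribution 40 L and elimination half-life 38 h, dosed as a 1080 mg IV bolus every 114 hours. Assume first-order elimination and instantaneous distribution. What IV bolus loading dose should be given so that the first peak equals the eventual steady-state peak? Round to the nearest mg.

1234 mg

f = (1/2)^(114/38) ≈ 0.125000; accumulation ratio R = 1/(1−f) ≈ 1.14286.
Loading dose to hit Cmax,ss on first dose: D_load = D_maint·R ≈ 1080 × 1.14286 ≈ 1234.29 mg.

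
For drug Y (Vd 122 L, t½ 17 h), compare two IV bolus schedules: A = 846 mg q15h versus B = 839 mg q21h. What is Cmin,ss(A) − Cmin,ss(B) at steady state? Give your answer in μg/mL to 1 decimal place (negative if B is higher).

3.1 μg/mL

Regimen A: f = (1/2)^(15/17) ≈ 0.5425; Cmin,ss = (846/122)·f/(1−f) ≈ 8.223 μg/mL.
Regimen B: f = (1/2)^(21/17) ≈ 0.4248; Cmin,ss = (839/122)·f/(1−f) ≈ 5.079 μg/mL.
Difference ≈ 8.223 − 5.079 ≈ 3.144 μg/mL.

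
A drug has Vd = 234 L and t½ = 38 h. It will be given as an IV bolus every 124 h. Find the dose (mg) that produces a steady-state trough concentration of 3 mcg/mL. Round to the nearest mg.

6038 mg

τ/t½ = 124/38 ≈ 3.2632, so f = (1/2)^(124/38) ≈ 0.104158.
Cmin,ss = (D/Vd)·f/(1−f), so D = Cmin,ss·Vd·(1−f)/f.
D = 3 × 234 × (1−f)/f ≈ 3 × 234 × 8.60080 ≈ 6037.76 mg.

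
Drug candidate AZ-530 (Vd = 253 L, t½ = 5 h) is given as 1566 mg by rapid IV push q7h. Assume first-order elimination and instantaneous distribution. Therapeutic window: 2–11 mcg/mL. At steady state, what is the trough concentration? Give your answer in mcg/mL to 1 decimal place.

3.8 mcg/mL

Over one 7-h interval, 7/5 ≈ 1.4 half-lives elapse, leaving f ≈ 0.3789 of each dose.
Single-dose peak C₀ = D/Vd = 1566/253 ≈ 6.190 mcg/mL.
Steady-state trough Cmin,ss = C₀·f/(1−f) ≈ 6.190 × 0.3789/0.6211 ≈ 3.776 mcg/mL.
Trough 3.8 mcg/mL vs MEC 2 mcg/mL: adequate.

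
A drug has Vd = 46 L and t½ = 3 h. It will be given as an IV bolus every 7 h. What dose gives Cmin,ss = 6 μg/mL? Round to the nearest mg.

1115 mg

τ/t½ = 7/3 ≈ 2.3333, so f = (1/2)^(7/3) ≈ 0.198425.
Cmin,ss = (D/Vd)·f/(1−f), so D = Cmin,ss·Vd·(1−f)/f.
D = 6 × 46 × (1−f)/f ≈ 6 × 46 × 4.03969 ≈ 1114.95 mg.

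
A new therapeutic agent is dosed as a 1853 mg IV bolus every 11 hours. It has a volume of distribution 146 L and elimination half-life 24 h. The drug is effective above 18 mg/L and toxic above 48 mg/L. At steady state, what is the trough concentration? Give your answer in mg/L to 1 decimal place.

τ/t½ = 11/24 ≈ 0.45833, so fraction remaining f = (1/2)^(11/24) ≈ 0.7278.
Single-dose peak C₀ = D/Vd = 1853/146 ≈ 12.692 mg/L.
Steady-state trough Cmin,ss = C₀·f/(1−f) ≈ 12.692 × 0.7278/0.2722 ≈ 33.935 mg/L.
Trough 33.9 mg/L vs MEC 18 mg/L: adequate.

33.9 mg/L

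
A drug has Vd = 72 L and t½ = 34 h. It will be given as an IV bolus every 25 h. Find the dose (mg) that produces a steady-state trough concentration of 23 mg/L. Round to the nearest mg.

1101 mg

τ/t½ = 25/34 ≈ 0.73529, so f = (1/2)^(25/34) ≈ 0.600696.
Cmin,ss = (D/Vd)·f/(1−f), so D = Cmin,ss·Vd·(1−f)/f.
D = 23 × 72 × (1−f)/f ≈ 23 × 72 × 0.66474 ≈ 1100.81 mg.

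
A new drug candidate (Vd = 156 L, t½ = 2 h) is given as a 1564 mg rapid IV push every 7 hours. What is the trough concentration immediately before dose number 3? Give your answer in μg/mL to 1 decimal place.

1.0 μg/mL

f = (1/2)^(τ/t½) = (1/2)^(7/2) ≈ 0.0884.
C₀ = D/Vd = 1564/156 ≈ 10.026 μg/mL.
Before the 3rd dose, 2 doses have been given. Superposition: Cmin = C₀·(f + f²).
≈ 10.026 × (0.0884 + 0.0078) ≈ 10.026 × 0.0962 ≈ 0.965 μg/mL.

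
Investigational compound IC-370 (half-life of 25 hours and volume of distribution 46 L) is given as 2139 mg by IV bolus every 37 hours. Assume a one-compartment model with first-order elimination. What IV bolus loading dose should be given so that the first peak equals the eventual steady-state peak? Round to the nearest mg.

3334 mg

f = (1/2)^(37/25) ≈ 0.358489; accumulation ratio R = 1/(1−f) ≈ 1.55882.
Loading dose to hit Cmax,ss on first dose: D_load = D_maint·R ≈ 2139 × 1.55882 ≈ 3334.32 mg.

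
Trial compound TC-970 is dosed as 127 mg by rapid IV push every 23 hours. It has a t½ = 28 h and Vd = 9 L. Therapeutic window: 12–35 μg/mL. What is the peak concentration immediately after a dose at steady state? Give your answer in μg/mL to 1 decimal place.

τ/t½ = 23/28 ≈ 0.82143, so fraction remaining f = (1/2)^(23/28) ≈ 0.5659.
At steady state, accumulation factor R = 1/(1 − e^(−kτ)) ≈ 2.3036.
Each bolus raises the concentration by D/Vd = 127/9 ≈ 14.111 μg/mL.
Steady-state peak Cmax,ss = C₀·R ≈ 14.111 × 2.3036 ≈ 32.506 μg/mL.
Peak 32.5 μg/mL vs MTC 35 μg/mL: below toxic threshold.

32.5 μg/mL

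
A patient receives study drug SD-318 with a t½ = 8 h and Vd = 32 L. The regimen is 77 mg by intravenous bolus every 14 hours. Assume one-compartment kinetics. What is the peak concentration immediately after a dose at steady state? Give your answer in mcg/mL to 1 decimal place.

3.4 mcg/mL

k = ln2/t½ = ln2/8 ≈ 0.086643 h⁻¹; fraction remaining f = e^(−kτ) = e^(−0.086643×14) ≈ 0.2973.
At steady state, accumulation factor R = 1/(1 − e^(−kτ)) ≈ 1.4231.
Each bolus raises the concentration by D/Vd = 77/32 ≈ 2.406 mcg/mL.
Cmax,ss = C₀/(1 − f) ≈ 2.406/0.7027 ≈ 3.424 mcg/mL.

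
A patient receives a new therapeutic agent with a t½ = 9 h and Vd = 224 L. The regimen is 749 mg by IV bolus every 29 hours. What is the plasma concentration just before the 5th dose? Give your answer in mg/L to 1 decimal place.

0.4 mg/L

f = (1/2)^(τ/t½) = (1/2)^(29/9) ≈ 0.1072.
C₀ = D/Vd = 749/224 ≈ 3.344 mg/L.
Before the 5th dose, 4 doses have been given. Superposition: Cmin = C₀·(f + f² + … + f^4).
≈ 3.344 × (0.1072 + 0.0115 + 0.0012 + 0.0001) ≈ 3.344 × 0.1200 ≈ 0.401 mg/L.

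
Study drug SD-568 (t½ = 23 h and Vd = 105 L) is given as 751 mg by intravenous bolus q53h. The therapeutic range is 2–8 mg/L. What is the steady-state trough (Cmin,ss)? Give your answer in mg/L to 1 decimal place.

τ/t½ = 53/23 ≈ 2.3043, so fraction remaining f = (1/2)^(53/23) ≈ 0.2025.
Accumulation ratio R = 1/(1 − f) ≈ 1/0.7975 ≈ 1.2539.
Each bolus raises the concentration by D/Vd = 751/105 ≈ 7.152 mg/L.
Cmax,ss = C₀/(1 − f) ≈ 7.152/0.7975 ≈ 8.968 mg/L.
Steady-state trough Cmin,ss = Cmax,ss·f ≈ 8.968 × 0.2025 ≈ 1.816 mg/L.
Trough 1.8 mg/L vs MEC 2 mg/L: subtherapeutic.

1.8 mg/L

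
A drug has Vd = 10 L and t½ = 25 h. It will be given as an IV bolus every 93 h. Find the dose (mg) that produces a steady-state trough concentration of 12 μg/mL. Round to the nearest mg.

1461 mg

τ/t½ = 93/25 ≈ 3.72, so f = (1/2)^(93/25) ≈ 0.075887.
Cmin,ss = (D/Vd)·f/(1−f), so D = Cmin,ss·Vd·(1−f)/f.
D = 12 × 10 × (1−f)/f ≈ 12 × 10 × 12.17749 ≈ 1461.30 mg.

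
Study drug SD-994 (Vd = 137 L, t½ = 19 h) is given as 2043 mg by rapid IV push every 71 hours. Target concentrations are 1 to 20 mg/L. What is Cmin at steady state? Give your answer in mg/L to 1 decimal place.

1.2 mg/L

τ/t½ = 71/19 ≈ 3.7368, so fraction remaining f = (1/2)^(71/19) ≈ 0.0750.
Accumulation ratio R = 1/(1 − f) ≈ 1/0.9250 ≈ 1.0811.
Each bolus raises the concentration by D/Vd = 2043/137 ≈ 14.912 mg/L.
Steady-state peak Cmax,ss = C₀·R ≈ 14.912 × 1.0811 ≈ 16.121 mg/L.
Steady-state trough Cmin,ss = Cmax,ss·f ≈ 16.121 × 0.0750 ≈ 1.209 mg/L.
Trough 1.2 mg/L vs MEC 1 mg/L: adequate.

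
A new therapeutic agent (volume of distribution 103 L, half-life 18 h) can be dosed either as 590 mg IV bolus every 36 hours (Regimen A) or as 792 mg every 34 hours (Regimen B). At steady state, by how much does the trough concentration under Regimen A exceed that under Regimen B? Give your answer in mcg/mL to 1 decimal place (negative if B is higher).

-0.9 mcg/mL

Regimen A: f = (1/2)^(36/18) ≈ 0.2500; Cmin,ss = (590/103)·f/(1−f) ≈ 1.909 mcg/mL.
Regimen B: f = (1/2)^(34/18) ≈ 0.2700; Cmin,ss = (792/103)·f/(1−f) ≈ 2.844 mcg/mL.
Difference ≈ 1.909 − 2.844 ≈ -0.935 mcg/mL.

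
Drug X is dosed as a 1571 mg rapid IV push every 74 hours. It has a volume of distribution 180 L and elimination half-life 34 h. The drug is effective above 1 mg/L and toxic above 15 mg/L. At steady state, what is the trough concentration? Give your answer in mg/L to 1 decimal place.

2.5 mg/L

τ/t½ = 74/34 ≈ 2.1765, so fraction remaining f = (1/2)^(74/34) ≈ 0.2212.
Each bolus raises the concentration by D/Vd = 1571/180 ≈ 8.728 mg/L.
Steady-state trough Cmin,ss = C₀·f/(1−f) ≈ 8.728 × 0.2212/0.7788 ≈ 2.479 mg/L.
Trough 2.5 mg/L vs MEC 1 mg/L: adequate.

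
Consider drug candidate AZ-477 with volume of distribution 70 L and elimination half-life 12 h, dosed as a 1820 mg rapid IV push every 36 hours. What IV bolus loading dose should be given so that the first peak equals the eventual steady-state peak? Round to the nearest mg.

f = (1/2)^(36/12) ≈ 0.125000; accumulation ratio R = 1/(1−f) ≈ 1.14286.
Loading dose to hit Cmax,ss on first dose: D_load = D_maint·R ≈ 1820 × 1.14286 ≈ 2080.01 mg.

2080 mg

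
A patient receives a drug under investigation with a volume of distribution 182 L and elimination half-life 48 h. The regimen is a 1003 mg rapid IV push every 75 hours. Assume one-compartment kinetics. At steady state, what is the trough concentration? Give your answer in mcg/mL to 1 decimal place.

Over one 75-h interval, 75/48 ≈ 1.5625 half-lives elapse, leaving f ≈ 0.3386 of each dose.
Single-dose peak C₀ = D/Vd = 1003/182 ≈ 5.511 mcg/mL.
Steady-state trough Cmin,ss = C₀·f/(1−f) ≈ 5.511 × 0.3386/0.6614 ≈ 2.821 mcg/mL.

2.8 mcg/mL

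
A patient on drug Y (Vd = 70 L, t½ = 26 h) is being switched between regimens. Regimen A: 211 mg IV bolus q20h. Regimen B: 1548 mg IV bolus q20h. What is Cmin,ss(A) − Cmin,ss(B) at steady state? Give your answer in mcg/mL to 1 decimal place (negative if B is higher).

-27.1 mcg/mL

Regimen A: f = (1/2)^(20/26) ≈ 0.5867; Cmin,ss = (211/70)·f/(1−f) ≈ 4.279 mcg/mL.
Regimen B: f = (1/2)^(20/26) ≈ 0.5867; Cmin,ss = (1548/70)·f/(1−f) ≈ 31.392 mcg/mL.
Difference ≈ 4.279 − 31.392 ≈ -27.113 mcg/mL.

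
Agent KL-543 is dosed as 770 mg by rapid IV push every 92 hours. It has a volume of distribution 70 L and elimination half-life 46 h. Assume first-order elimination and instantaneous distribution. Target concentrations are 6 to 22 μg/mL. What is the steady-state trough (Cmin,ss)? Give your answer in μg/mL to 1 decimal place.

τ = 92 h = 2 half-lives, so f = (1/2)^2 = 0.25.
At steady state, R = 1/(1 − 0.25) = 4/3.
Single-dose peak C₀ = D/Vd = 770/70 = 11 μg/mL.
Steady-state peak Cmax,ss = C₀·R = 11 × 4/3 ≈ 14.667 μg/mL.
Steady-state trough Cmin,ss = Cmax,ss·f ≈ 14.667 × 0.25 ≈ 3.667 μg/mL.
Trough 3.7 μg/mL vs MEC 6 μg/mL: subtherapeutic.

3.7 μg/mL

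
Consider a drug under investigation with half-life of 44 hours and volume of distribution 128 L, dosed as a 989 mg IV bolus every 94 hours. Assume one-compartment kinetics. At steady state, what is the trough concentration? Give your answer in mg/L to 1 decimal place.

k = ln2/t½ = ln2/44 ≈ 0.015753 h⁻¹; fraction remaining f = e^(−kτ) = e^(−0.015753×94) ≈ 0.2275.
Accumulation ratio R = 1/(1 − f) ≈ 1/0.7725 ≈ 1.2945.
Single-dose peak C₀ = D/Vd = 989/128 ≈ 7.727 mg/L.
Cmax,ss = C₀/(1 − f) ≈ 7.727/0.7725 ≈ 10.003 mg/L.
One interval later, Cmin,ss = Cmax,ss·e^(−kτ) ≈ 10.003 × 0.2275 ≈ 2.276 mg/L.

2.3 mg/L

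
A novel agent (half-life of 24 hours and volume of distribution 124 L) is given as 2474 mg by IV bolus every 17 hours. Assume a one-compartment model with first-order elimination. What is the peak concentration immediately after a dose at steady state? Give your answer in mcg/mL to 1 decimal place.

Over one 17-h interval, 17/24 ≈ 0.70833 half-lives elapse, leaving f ≈ 0.6120 of each dose.
Accumulation ratio R = 1/(1 − f) ≈ 1/0.3880 ≈ 2.5773.
Single-dose peak C₀ = D/Vd = 2474/124 ≈ 19.952 mcg/mL.
Steady-state peak Cmax,ss = C₀·R ≈ 19.952 × 2.5773 ≈ 51.422 mcg/mL.

51.4 mcg/mL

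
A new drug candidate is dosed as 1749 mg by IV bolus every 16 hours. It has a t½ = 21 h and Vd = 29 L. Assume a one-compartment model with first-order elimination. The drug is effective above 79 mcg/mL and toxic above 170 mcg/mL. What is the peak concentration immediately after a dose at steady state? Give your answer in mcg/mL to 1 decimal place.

τ/t½ = 16/21 ≈ 0.7619, so fraction remaining f = (1/2)^(16/21) ≈ 0.5897.
At steady state, accumulation factor R = 1/(1 − e^(−kτ)) ≈ 2.4372.
Each bolus raises the concentration by D/Vd = 1749/29 ≈ 60.310 mcg/mL.
Cmax,ss = C₀/(1 − f) ≈ 60.310/0.4103 ≈ 146.990 mcg/mL.
Peak 147.0 mcg/mL vs MTC 170 mcg/mL: below toxic threshold.

147.0 mcg/mL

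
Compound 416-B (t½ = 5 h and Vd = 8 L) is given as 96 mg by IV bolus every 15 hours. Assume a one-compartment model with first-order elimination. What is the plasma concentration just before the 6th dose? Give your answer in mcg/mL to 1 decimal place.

1.7 mcg/mL

f = (1/2)^(τ/t½) = (1/2)^(15/5) ≈ 0.1250.
C₀ = D/Vd = 96/8 ≈ 12.000 mcg/mL.
Before the 6th dose, 5 doses have been given. Superposition: Cmin = C₀·(f + f² + … + f^5).
≈ 12.000 × (0.1250 + 0.0156 + 0.0020 + 0.0002 + 0.0000) ≈ 12.000 × 0.1428 ≈ 1.714 mcg/mL.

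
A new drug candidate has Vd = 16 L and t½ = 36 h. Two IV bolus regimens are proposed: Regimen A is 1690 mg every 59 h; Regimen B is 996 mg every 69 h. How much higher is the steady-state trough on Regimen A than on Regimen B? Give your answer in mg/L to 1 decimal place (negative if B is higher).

Regimen A: f = (1/2)^(59/36) ≈ 0.3211; Cmin,ss = (1690/16)·f/(1−f) ≈ 49.958 mg/L.
Regimen B: f = (1/2)^(69/36) ≈ 0.2649; Cmin,ss = (996/16)·f/(1−f) ≈ 22.432 mg/L.
Difference ≈ 49.958 − 22.432 ≈ 27.526 mg/L.

27.5 mg/L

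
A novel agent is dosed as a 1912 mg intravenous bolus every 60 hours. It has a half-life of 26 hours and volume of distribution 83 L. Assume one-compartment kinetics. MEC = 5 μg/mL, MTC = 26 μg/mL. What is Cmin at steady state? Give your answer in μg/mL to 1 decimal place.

τ/t½ = 60/26 ≈ 2.3077, so fraction remaining f = (1/2)^(60/26) ≈ 0.2020.
Single-dose peak C₀ = D/Vd = 1912/83 ≈ 23.036 μg/mL.
Steady-state trough Cmin,ss = C₀·f/(1−f) ≈ 23.036 × 0.2020/0.7980 ≈ 5.831 μg/mL.
Trough 5.8 μg/mL vs MEC 5 μg/mL: adequate.

5.8 μg/mL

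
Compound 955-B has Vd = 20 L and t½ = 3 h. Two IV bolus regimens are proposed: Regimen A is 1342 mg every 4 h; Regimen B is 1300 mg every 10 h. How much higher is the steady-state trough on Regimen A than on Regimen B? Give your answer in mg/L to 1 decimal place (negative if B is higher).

Regimen A: f = (1/2)^(4/3) ≈ 0.3969; Cmin,ss = (1342/20)·f/(1−f) ≈ 44.158 mg/L.
Regimen B: f = (1/2)^(10/3) ≈ 0.0992; Cmin,ss = (1300/20)·f/(1−f) ≈ 7.158 mg/L.
Difference ≈ 44.158 − 7.158 ≈ 37.000 mg/L.

37.0 mg/L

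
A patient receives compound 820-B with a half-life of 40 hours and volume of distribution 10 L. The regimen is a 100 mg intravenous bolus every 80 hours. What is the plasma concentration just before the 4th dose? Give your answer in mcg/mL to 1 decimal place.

3.3 mcg/mL

f = (1/2)^(τ/t½) = (1/2)^(80/40) ≈ 0.2500.
C₀ = D/Vd = 100/10 ≈ 10.000 mcg/mL.
Before the 4th dose, 3 doses have been given. Superposition: Cmin = C₀·(f + f² + … + f^3).
≈ 10.000 × (0.2500 + 0.0625 + 0.0156) ≈ 10.000 × 0.3281 ≈ 3.281 mcg/mL.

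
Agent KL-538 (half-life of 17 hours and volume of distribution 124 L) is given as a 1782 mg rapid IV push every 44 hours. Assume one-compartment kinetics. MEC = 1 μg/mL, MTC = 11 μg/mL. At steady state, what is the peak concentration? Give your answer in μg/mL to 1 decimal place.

τ/t½ = 44/17 ≈ 2.5882, so fraction remaining f = (1/2)^(44/17) ≈ 0.1663.
At steady state, accumulation factor R = 1/(1 − e^(−kτ)) ≈ 1.1995.
Each bolus raises the concentration by D/Vd = 1782/124 ≈ 14.371 μg/mL.
Steady-state peak Cmax,ss = C₀·R ≈ 14.371 × 1.1995 ≈ 17.238 μg/mL.
Peak 17.2 μg/mL vs MTC 11 μg/mL: exceeds toxic threshold.

17.2 μg/mL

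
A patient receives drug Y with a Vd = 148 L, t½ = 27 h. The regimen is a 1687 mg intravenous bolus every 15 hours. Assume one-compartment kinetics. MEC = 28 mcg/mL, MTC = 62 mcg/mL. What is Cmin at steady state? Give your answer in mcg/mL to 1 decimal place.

τ/t½ = 15/27 ≈ 0.55556, so fraction remaining f = (1/2)^(15/27) ≈ 0.6804.
Single-dose peak C₀ = D/Vd = 1687/148 ≈ 11.399 mcg/mL.
Steady-state trough Cmin,ss = C₀·f/(1−f) ≈ 11.399 × 0.6804/0.3196 ≈ 24.267 mcg/mL.
Trough 24.3 mcg/mL vs MEC 28 mcg/mL: subtherapeutic.

24.3 mcg/mL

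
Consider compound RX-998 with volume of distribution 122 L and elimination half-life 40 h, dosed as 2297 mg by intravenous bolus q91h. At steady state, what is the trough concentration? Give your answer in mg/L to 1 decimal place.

4.9 mg/L

τ/t½ = 91/40 ≈ 2.275, so fraction remaining f = (1/2)^(91/40) ≈ 0.2066.
Accumulation ratio R = 1/(1 − f) ≈ 1/0.7934 ≈ 1.2604.
Each bolus raises the concentration by D/Vd = 2297/122 ≈ 18.828 mg/L.
Cmax,ss = C₀/(1 − f) ≈ 18.828/0.7934 ≈ 23.731 mg/L.
Steady-state trough Cmin,ss = Cmax,ss·f ≈ 23.731 × 0.2066 ≈ 4.903 mg/L.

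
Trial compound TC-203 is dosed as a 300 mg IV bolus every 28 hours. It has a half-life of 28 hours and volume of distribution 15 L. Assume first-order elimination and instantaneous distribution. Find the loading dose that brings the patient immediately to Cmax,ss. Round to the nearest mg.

600 mg

f = (1/2)^(28/28) ≈ 0.500000; accumulation ratio R = 1/(1−f) ≈ 2.00000.
Loading dose to hit Cmax,ss on first dose: D_load = D_maint·R ≈ 300 × 2.00000 ≈ 600.00 mg.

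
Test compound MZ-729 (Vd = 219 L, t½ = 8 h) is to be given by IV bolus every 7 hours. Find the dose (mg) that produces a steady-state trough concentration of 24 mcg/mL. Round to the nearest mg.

τ/t½ = 7/8 ≈ 0.875, so f = (1/2)^(7/8) ≈ 0.545254.
Cmin,ss = (D/Vd)·f/(1−f), so D = Cmin,ss·Vd·(1−f)/f.
D = 24 × 219 × (1−f)/f ≈ 24 × 219 × 0.83401 ≈ 4383.56 mg.

4384 mg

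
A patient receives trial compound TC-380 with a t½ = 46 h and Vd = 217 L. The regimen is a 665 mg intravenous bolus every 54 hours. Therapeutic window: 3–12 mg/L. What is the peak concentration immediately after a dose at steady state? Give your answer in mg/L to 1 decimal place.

k = ln2/t½ = ln2/46 ≈ 0.015068 h⁻¹; fraction remaining f = e^(−kτ) = e^(−0.015068×54) ≈ 0.4432.
At steady state, accumulation factor R = 1/(1 − e^(−kτ)) ≈ 1.7960.
Each bolus raises the concentration by D/Vd = 665/217 ≈ 3.065 mg/L.
Steady-state peak Cmax,ss = C₀·R ≈ 3.065 × 1.7960 ≈ 5.505 mg/L.
Peak 5.5 mg/L vs MTC 12 mg/L: below toxic threshold.

5.5 mg/L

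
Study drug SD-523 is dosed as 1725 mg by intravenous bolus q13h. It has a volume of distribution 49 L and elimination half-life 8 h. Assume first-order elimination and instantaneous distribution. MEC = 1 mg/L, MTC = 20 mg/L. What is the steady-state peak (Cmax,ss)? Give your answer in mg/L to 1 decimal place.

52.1 mg/L

τ/t½ = 13/8 ≈ 1.625, so fraction remaining f = (1/2)^(13/8) ≈ 0.3242.
At steady state, accumulation factor R = 1/(1 − e^(−kτ)) ≈ 1.4797.
Each bolus raises the concentration by D/Vd = 1725/49 ≈ 35.204 mg/L.
Steady-state peak Cmax,ss = C₀·R ≈ 35.204 × 1.4797 ≈ 52.091 mg/L.
Peak 52.1 mg/L vs MTC 20 mg/L: exceeds toxic threshold.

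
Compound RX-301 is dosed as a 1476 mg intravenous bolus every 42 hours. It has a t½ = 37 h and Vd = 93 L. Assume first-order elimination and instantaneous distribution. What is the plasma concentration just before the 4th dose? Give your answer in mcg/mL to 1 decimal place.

f = (1/2)^(τ/t½) = (1/2)^(42/37) ≈ 0.4553.
C₀ = D/Vd = 1476/93 ≈ 15.871 mcg/mL.
Before the 4th dose, 3 doses have been given. Superposition: Cmin = C₀·(f + f² + … + f^3).
≈ 15.871 × (0.4553 + 0.2073 + 0.0944) ≈ 15.871 × 0.7570 ≈ 12.014 mcg/mL.

12.0 mcg/mL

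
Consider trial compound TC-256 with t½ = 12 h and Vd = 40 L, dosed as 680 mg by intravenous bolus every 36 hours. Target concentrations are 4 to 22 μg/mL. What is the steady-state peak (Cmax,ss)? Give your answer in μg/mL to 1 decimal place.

τ = 36 h = 3 half-lives, so f = (1/2)^3 = 0.125.
At steady state, R = 1/(1 − 0.125) = 8/7.
Single-dose peak C₀ = D/Vd = 680/40 = 17 μg/mL.
Steady-state peak Cmax,ss = C₀·R = 17 × 8/7 ≈ 19.429 μg/mL.
Peak 19.4 μg/mL vs MTC 22 μg/mL: below toxic threshold.

19.4 μg/mL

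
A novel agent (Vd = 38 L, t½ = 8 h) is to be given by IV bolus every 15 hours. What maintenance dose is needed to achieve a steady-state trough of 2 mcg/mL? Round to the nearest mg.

203 mg

τ/t½ = 15/8 ≈ 1.875, so f = (1/2)^(15/8) ≈ 0.272627.
Cmin,ss = (D/Vd)·f/(1−f), so D = Cmin,ss·Vd·(1−f)/f.
D = 2 × 38 × (1−f)/f ≈ 2 × 38 × 2.66802 ≈ 202.77 mg.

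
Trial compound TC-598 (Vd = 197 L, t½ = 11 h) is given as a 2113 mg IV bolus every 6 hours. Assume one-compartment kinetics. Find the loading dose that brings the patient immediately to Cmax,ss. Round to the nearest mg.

f = (1/2)^(6/11) ≈ 0.685175; accumulation ratio R = 1/(1−f) ≈ 3.17637.
Loading dose to hit Cmax,ss on first dose: D_load = D_maint·R ≈ 2113 × 3.17637 ≈ 6711.67 mg.

6712 mg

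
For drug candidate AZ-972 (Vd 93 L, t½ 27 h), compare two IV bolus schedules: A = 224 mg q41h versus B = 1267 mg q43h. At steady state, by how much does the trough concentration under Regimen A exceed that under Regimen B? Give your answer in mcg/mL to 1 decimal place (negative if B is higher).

-5.5 mcg/mL

Regimen A: f = (1/2)^(41/27) ≈ 0.3490; Cmin,ss = (224/93)·f/(1−f) ≈ 1.291 mcg/mL.
Regimen B: f = (1/2)^(43/27) ≈ 0.3316; Cmin,ss = (1267/93)·f/(1−f) ≈ 6.759 mcg/mL.
Difference ≈ 1.291 − 6.759 ≈ -5.468 mcg/mL.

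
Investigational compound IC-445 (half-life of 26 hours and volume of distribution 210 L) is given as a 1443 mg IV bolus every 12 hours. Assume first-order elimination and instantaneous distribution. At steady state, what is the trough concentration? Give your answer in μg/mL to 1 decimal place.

18.2 μg/mL

k = ln2/t½ = ln2/26 ≈ 0.026660 h⁻¹; fraction remaining f = e^(−kτ) = e^(−0.026660×12) ≈ 0.7262.
Accumulation ratio R = 1/(1 − f) ≈ 1/0.2738 ≈ 3.6523.
Single-dose peak C₀ = D/Vd = 1443/210 ≈ 6.871 μg/mL.
Cmax,ss = C₀/(1 − f) ≈ 6.871/0.2738 ≈ 25.095 μg/mL.
Steady-state trough Cmin,ss = Cmax,ss·f ≈ 25.095 × 0.7262 ≈ 18.224 μg/mL.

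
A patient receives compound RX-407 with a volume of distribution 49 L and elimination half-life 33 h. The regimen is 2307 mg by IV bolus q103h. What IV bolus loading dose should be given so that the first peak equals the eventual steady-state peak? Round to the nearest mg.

f = (1/2)^(103/33) ≈ 0.114927; accumulation ratio R = 1/(1−f) ≈ 1.12985.
Loading dose to hit Cmax,ss on first dose: D_load = D_maint·R ≈ 2307 × 1.12985 ≈ 2606.56 mg.

2607 mg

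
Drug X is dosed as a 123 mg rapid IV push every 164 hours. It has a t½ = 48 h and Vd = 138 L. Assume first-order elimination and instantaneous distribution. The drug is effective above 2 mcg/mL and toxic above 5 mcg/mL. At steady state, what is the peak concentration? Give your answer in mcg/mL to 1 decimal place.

1.0 mcg/mL

Over one 164-h interval, 164/48 ≈ 3.4167 half-lives elapse, leaving f ≈ 0.0936 of each dose.
At steady state, accumulation factor R = 1/(1 − e^(−kτ)) ≈ 1.1033.
Each bolus raises the concentration by D/Vd = 123/138 ≈ 0.891 mcg/mL.
Steady-state peak Cmax,ss = C₀·R ≈ 0.891 × 1.1033 ≈ 0.983 mcg/mL.
Peak 1.0 mcg/mL vs MTC 5 mcg/mL: below toxic threshold.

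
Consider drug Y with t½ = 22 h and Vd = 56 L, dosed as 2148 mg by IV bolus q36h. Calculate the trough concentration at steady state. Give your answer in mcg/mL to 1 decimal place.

18.2 mcg/mL

τ/t½ = 36/22 ≈ 1.6364, so fraction remaining f = (1/2)^(36/22) ≈ 0.3217.
Accumulation ratio R = 1/(1 − f) ≈ 1/0.6783 ≈ 1.4743.
Each bolus raises the concentration by D/Vd = 2148/56 ≈ 38.357 mcg/mL.
Steady-state peak Cmax,ss = C₀·R ≈ 38.357 × 1.4743 ≈ 56.550 mcg/mL.
One interval later, Cmin,ss = Cmax,ss·e^(−kτ) ≈ 56.550 × 0.3217 ≈ 18.192 mcg/mL.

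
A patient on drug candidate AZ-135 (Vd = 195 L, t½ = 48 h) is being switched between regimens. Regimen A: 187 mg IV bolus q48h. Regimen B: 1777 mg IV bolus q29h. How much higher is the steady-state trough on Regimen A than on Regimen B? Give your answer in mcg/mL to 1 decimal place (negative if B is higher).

Regimen A: f = (1/2)^(48/48) ≈ 0.5000; Cmin,ss = (187/195)·f/(1−f) ≈ 0.959 mcg/mL.
Regimen B: f = (1/2)^(29/48) ≈ 0.6579; Cmin,ss = (1777/195)·f/(1−f) ≈ 17.525 mcg/mL.
Difference ≈ 0.959 − 17.525 ≈ -16.566 mcg/mL.

-16.6 mcg/mL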